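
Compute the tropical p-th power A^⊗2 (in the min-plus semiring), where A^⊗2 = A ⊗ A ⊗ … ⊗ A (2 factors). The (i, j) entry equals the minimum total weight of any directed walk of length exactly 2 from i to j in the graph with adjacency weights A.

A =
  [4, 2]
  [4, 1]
A^⊗2 =
  [6, 3]
  [5, 2]

Each entry (A^⊗2)_ij equals the minimum over all length-2 walks i = v_0 → v_1 → … → v_2 = j of Σ_t A[v_t][v_{t+1}]. For example, for (i, j) = (0, 1) we minimise over 2 possible intermediate vertex sequences; the minimum is 3, attained along the walk 0 → 1 → 1.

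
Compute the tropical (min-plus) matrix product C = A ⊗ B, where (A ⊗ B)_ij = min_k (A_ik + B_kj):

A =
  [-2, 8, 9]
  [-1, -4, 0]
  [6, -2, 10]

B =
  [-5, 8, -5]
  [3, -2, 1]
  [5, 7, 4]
A ⊗ B =
  [-7, 6, -7]
  [-6, -6, -6]
  [1, -4, -1]

Apply the min-plus product entry-by-entry:
  C[0][0] = min over k of (A[0][0] + B[0][0] = -2 + -5 = -7, A[0][1] + B[1][0] = 8 + 3 = 11, A[0][2] + B[2][0] = 9 + 5 = 14) = -7 (attained at k = 0)
  C[0][1] = min over k of (A[0][0] + B[0][1] = -2 + 8 = 6, A[0][1] + B[1][1] = 8 + -2 = 6, A[0][2] + B[2][1] = 9 + 7 = 16) = 6 (attained at k = 0)
  C[0][2] = min over k of (A[0][0] + B[0][2] = -2 + -5 = -7, A[0][1] + B[1][2] = 8 + 1 = 9, A[0][2] + B[2][2] = 9 + 4 = 13) = -7 (attained at k = 0)
  C[1][0] = min over k of (A[1][0] + B[0][0] = -1 + -5 = -6, A[1][1] + B[1][0] = -4 + 3 = -1, A[1][2] + B[2][0] = 0 + 5 = 5) = -6 (attained at k = 0)
  C[1][1] = min over k of (A[1][0] + B[0][1] = -1 + 8 = 7, A[1][1] + B[1][1] = -4 + -2 = -6, A[1][2] + B[2][1] = 0 + 7 = 7) = -6 (attained at k = 1)
  C[1][2] = min over k of (A[1][0] + B[0][2] = -1 + -5 = -6, A[1][1] + B[1][2] = -4 + 1 = -3, A[1][2] + B[2][2] = 0 + 4 = 4) = -6 (attained at k = 0)
  C[2][0] = min over k of (A[2][0] + B[0][0] = 6 + -5 = 1, A[2][1] + B[1][0] = -2 + 3 = 1, A[2][2] + B[2][0] = 10 + 5 = 15) = 1 (attained at k = 0)
  C[2][1] = min over k of (A[2][0] + B[0][1] = 6 + 8 = 14, A[2][1] + B[1][1] = -2 + -2 = -4, A[2][2] + B[2][1] = 10 + 7 = 17) = -4 (attained at k = 1)
  C[2][2] = min over k of (A[2][0] + B[0][2] = 6 + -5 = 1, A[2][1] + B[1][2] = -2 + 1 = -1, A[2][2] + B[2][2] = 10 + 4 = 14) = -1 (attained at k = 1)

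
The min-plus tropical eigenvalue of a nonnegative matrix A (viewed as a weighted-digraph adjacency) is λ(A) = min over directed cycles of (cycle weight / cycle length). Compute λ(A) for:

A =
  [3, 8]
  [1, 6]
λ(A) = 3

Enumerate directed cycles and compute their means (weight / length). Sample:
  cycle 0 → 0: weight = 3, length = 1, mean = 3/1 ≈ 3.000
  cycle 1 → 1: weight = 6, length = 1, mean = 6/1 ≈ 6.000
  cycle 0 → 1 → 0: weight = 9, length = 2, mean = 9/2 ≈ 4.500
  cycle 1 → 0 → 1: weight = 9, length = 2, mean = 9/2 ≈ 4.500
Minimum mean = 3.000, attained e.g. along the cycle 0 → 0 with weight 3 and length 1. So λ(A) = 3/1 = 3.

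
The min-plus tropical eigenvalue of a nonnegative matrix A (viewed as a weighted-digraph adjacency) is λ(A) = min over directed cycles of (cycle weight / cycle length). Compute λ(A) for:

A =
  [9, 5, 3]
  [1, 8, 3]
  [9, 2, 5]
λ(A) = 2

Enumerate directed cycles and compute their means (weight / length). Sample:
  cycle 0 → 0: weight = 9, length = 1, mean = 9/1 ≈ 9.000
  cycle 1 → 1: weight = 8, length = 1, mean = 8/1 ≈ 8.000
  cycle 2 → 2: weight = 5, length = 1, mean = 5/1 ≈ 5.000
  cycle 0 → 1 → 0: weight = 6, length = 2, mean = 6/2 ≈ 3.000
  cycle 0 → 2 → 0: weight = 12, length = 2, mean = 12/2 ≈ 6.000
  cycle 1 → 0 → 1: weight = 6, length = 2, mean = 6/2 ≈ 3.000
Minimum mean = 2.000, attained e.g. along the cycle 0 → 2 → 1 → 0 with weight 6 and length 3. So λ(A) = 6/3 = 2.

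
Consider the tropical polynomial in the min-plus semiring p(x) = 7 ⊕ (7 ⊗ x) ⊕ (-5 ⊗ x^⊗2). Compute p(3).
p(3) = 1

A tropical monomial a ⊗ x^⊗i evaluates to a + i · x. Evaluating each term at x = 3:
  Term 0 contributes 7 + 0 · 3 = 7
  Term 1 contributes 7 + 1 · 3 = 10
  Term 2 contributes -5 + 2 · 3 = 1
p(3) = ⊕ of these = min[7, 10, 1] = 1.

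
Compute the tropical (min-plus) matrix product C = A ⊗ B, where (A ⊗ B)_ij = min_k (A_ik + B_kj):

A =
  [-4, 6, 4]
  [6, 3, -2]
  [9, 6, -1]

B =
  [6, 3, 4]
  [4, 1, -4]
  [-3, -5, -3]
A ⊗ B =
  [1, -1, 0]
  [-5, -7, -5]
  [-4, -6, -4]

Apply the min-plus product entry-by-entry:
  C[0][0] = min over k of (A[0][0] + B[0][0] = -4 + 6 = 2, A[0][1] + B[1][0] = 6 + 4 = 10, A[0][2] + B[2][0] = 4 + -3 = 1) = 1 (attained at k = 2)
  C[0][1] = min over k of (A[0][0] + B[0][1] = -4 + 3 = -1, A[0][1] + B[1][1] = 6 + 1 = 7, A[0][2] + B[2][1] = 4 + -5 = -1) = -1 (attained at k = 0)
  C[0][2] = min over k of (A[0][0] + B[0][2] = -4 + 4 = 0, A[0][1] + B[1][2] = 6 + -4 = 2, A[0][2] + B[2][2] = 4 + -3 = 1) = 0 (attained at k = 0)
  C[1][0] = min over k of (A[1][0] + B[0][0] = 6 + 6 = 12, A[1][1] + B[1][0] = 3 + 4 = 7, A[1][2] + B[2][0] = -2 + -3 = -5) = -5 (attained at k = 2)
  C[1][1] = min over k of (A[1][0] + B[0][1] = 6 + 3 = 9, A[1][1] + B[1][1] = 3 + 1 = 4, A[1][2] + B[2][1] = -2 + -5 = -7) = -7 (attained at k = 2)
  C[1][2] = min over k of (A[1][0] + B[0][2] = 6 + 4 = 10, A[1][1] + B[1][2] = 3 + -4 = -1, A[1][2] + B[2][2] = -2 + -3 = -5) = -5 (attained at k = 2)
  C[2][0] = min over k of (A[2][0] + B[0][0] = 9 + 6 = 15, A[2][1] + B[1][0] = 6 + 4 = 10, A[2][2] + B[2][0] = -1 + -3 = -4) = -4 (attained at k = 2)
  C[2][1] = min over k of (A[2][0] + B[0][1] = 9 + 3 = 12, A[2][1] + B[1][1] = 6 + 1 = 7, A[2][2] + B[2][1] = -1 + -5 = -6) = -6 (attained at k = 2)
  C[2][2] = min over k of (A[2][0] + B[0][2] = 9 + 4 = 13, A[2][1] + B[1][2] = 6 + -4 = 2, A[2][2] + B[2][2] = -1 + -3 = -4) = -4 (attained at k = 2)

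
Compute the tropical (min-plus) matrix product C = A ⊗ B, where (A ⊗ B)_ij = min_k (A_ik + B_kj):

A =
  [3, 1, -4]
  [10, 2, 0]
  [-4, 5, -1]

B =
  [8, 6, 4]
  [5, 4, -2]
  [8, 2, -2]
A ⊗ B =
  [4, -2, -6]
  [7, 2, -2]
  [4, 1, -3]

Apply the min-plus product entry-by-entry:
  C[0][0] = min over k of (A[0][0] + B[0][0] = 3 + 8 = 11, A[0][1] + B[1][0] = 1 + 5 = 6, A[0][2] + B[2][0] = -4 + 8 = 4) = 4 (attained at k = 2)
  C[0][1] = min over k of (A[0][0] + B[0][1] = 3 + 6 = 9, A[0][1] + B[1][1] = 1 + 4 = 5, A[0][2] + B[2][1] = -4 + 2 = -2) = -2 (attained at k = 2)
  C[0][2] = min over k of (A[0][0] + B[0][2] = 3 + 4 = 7, A[0][1] + B[1][2] = 1 + -2 = -1, A[0][2] + B[2][2] = -4 + -2 = -6) = -6 (attained at k = 2)
  C[1][0] = min over k of (A[1][0] + B[0][0] = 10 + 8 = 18, A[1][1] + B[1][0] = 2 + 5 = 7, A[1][2] + B[2][0] = 0 + 8 = 8) = 7 (attained at k = 1)
  C[1][1] = min over k of (A[1][0] + B[0][1] = 10 + 6 = 16, A[1][1] + B[1][1] = 2 + 4 = 6, A[1][2] + B[2][1] = 0 + 2 = 2) = 2 (attained at k = 2)
  C[1][2] = min over k of (A[1][0] + B[0][2] = 10 + 4 = 14, A[1][1] + B[1][2] = 2 + -2 = 0, A[1][2] + B[2][2] = 0 + -2 = -2) = -2 (attained at k = 2)
  C[2][0] = min over k of (A[2][0] + B[0][0] = -4 + 8 = 4, A[2][1] + B[1][0] = 5 + 5 = 10, A[2][2] + B[2][0] = -1 + 8 = 7) = 4 (attained at k = 0)
  C[2][1] = min over k of (A[2][0] + B[0][1] = -4 + 6 = 2, A[2][1] + B[1][1] = 5 + 4 = 9, A[2][2] + B[2][1] = -1 + 2 = 1) = 1 (attained at k = 2)
  C[2][2] = min over k of (A[2][0] + B[0][2] = -4 + 4 = 0, A[2][1] + B[1][2] = 5 + -2 = 3, A[2][2] + B[2][2] = -1 + -2 = -3) = -3 (attained at k = 2)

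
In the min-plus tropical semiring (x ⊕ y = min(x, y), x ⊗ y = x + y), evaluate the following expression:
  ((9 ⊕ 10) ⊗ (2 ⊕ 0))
((9 ⊕ 10) ⊗ (2 ⊕ 0)) = 9

Expand innermost to outermost. Recall ⊕ takes the minimum of its arguments and ⊗ takes their sum. Working out the expression ((9 ⊕ 10) ⊗ (2 ⊕ 0)) gives 9.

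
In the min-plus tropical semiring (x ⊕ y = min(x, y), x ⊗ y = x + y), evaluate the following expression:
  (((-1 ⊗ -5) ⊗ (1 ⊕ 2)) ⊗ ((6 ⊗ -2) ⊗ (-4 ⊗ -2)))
(((-1 ⊗ -5) ⊗ (1 ⊕ 2)) ⊗ ((6 ⊗ -2) ⊗ (-4 ⊗ -2))) = -7

Expand innermost to outermost. Recall ⊕ takes the minimum of its arguments and ⊗ takes their sum. Working out the expression (((-1 ⊗ -5) ⊗ (1 ⊕ 2)) ⊗ ((6 ⊗ -2) ⊗ (-4 ⊗ -2))) gives -7.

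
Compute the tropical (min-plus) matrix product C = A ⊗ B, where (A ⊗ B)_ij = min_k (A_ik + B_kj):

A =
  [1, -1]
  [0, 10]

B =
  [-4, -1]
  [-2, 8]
A ⊗ B =
  [-3, 0]
  [-4, -1]

Apply the min-plus product entry-by-entry:
  C[0][0] = min over k of (A[0][0] + B[0][0] = 1 + -4 = -3, A[0][1] + B[1][0] = -1 + -2 = -3) = -3 (attained at k = 0)
  C[0][1] = min over k of (A[0][0] + B[0][1] = 1 + -1 = 0, A[0][1] + B[1][1] = -1 + 8 = 7) = 0 (attained at k = 0)
  C[1][0] = min over k of (A[1][0] + B[0][0] = 0 + -4 = -4, A[1][1] + B[1][0] = 10 + -2 = 8) = -4 (attained at k = 0)
  C[1][1] = min over k of (A[1][0] + B[0][1] = 0 + -1 = -1, A[1][1] + B[1][1] = 10 + 8 = 18) = -1 (attained at k = 0)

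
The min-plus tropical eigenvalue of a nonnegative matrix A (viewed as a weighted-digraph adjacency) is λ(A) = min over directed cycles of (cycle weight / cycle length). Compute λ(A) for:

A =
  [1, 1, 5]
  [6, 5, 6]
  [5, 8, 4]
λ(A) = 1

Enumerate directed cycles and compute their means (weight / length). Sample:
  cycle 0 → 0: weight = 1, length = 1, mean = 1/1 ≈ 1.000
  cycle 1 → 1: weight = 5, length = 1, mean = 5/1 ≈ 5.000
  cycle 2 → 2: weight = 4, length = 1, mean = 4/1 ≈ 4.000
  cycle 0 → 1 → 0: weight = 7, length = 2, mean = 7/2 ≈ 3.500
  cycle 0 → 2 → 0: weight = 10, length = 2, mean = 10/2 ≈ 5.000
  cycle 1 → 0 → 1: weight = 7, length = 2, mean = 7/2 ≈ 3.500
Minimum mean = 1.000, attained e.g. along the cycle 0 → 0 with weight 1 and length 1. So λ(A) = 1/1 = 1.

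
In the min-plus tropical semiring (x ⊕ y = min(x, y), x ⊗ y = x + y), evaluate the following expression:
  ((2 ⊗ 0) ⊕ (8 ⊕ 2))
((2 ⊗ 0) ⊕ (8 ⊕ 2)) = 2

Expand innermost to outermost. Recall ⊕ takes the minimum of its arguments and ⊗ takes their sum. Working out the expression ((2 ⊗ 0) ⊕ (8 ⊕ 2)) gives 2.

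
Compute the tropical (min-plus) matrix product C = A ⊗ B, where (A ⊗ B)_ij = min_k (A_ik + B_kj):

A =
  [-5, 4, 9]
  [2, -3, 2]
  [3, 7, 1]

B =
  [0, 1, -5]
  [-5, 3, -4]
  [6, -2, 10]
A ⊗ B =
  [-5, -4, -10]
  [-8, 0, -7]
  [2, -1, -2]

Apply the min-plus product entry-by-entry:
  C[0][0] = min over k of (A[0][0] + B[0][0] = -5 + 0 = -5, A[0][1] + B[1][0] = 4 + -5 = -1, A[0][2] + B[2][0] = 9 + 6 = 15) = -5 (attained at k = 0)
  C[0][1] = min over k of (A[0][0] + B[0][1] = -5 + 1 = -4, A[0][1] + B[1][1] = 4 + 3 = 7, A[0][2] + B[2][1] = 9 + -2 = 7) = -4 (attained at k = 0)
  C[0][2] = min over k of (A[0][0] + B[0][2] = -5 + -5 = -10, A[0][1] + B[1][2] = 4 + -4 = 0, A[0][2] + B[2][2] = 9 + 10 = 19) = -10 (attained at k = 0)
  C[1][0] = min over k of (A[1][0] + B[0][0] = 2 + 0 = 2, A[1][1] + B[1][0] = -3 + -5 = -8, A[1][2] + B[2][0] = 2 + 6 = 8) = -8 (attained at k = 1)
  C[1][1] = min over k of (A[1][0] + B[0][1] = 2 + 1 = 3, A[1][1] + B[1][1] = -3 + 3 = 0, A[1][2] + B[2][1] = 2 + -2 = 0) = 0 (attained at k = 1)
  C[1][2] = min over k of (A[1][0] + B[0][2] = 2 + -5 = -3, A[1][1] + B[1][2] = -3 + -4 = -7, A[1][2] + B[2][2] = 2 + 10 = 12) = -7 (attained at k = 1)
  C[2][0] = min over k of (A[2][0] + B[0][0] = 3 + 0 = 3, A[2][1] + B[1][0] = 7 + -5 = 2, A[2][2] + B[2][0] = 1 + 6 = 7) = 2 (attained at k = 1)
  C[2][1] = min over k of (A[2][0] + B[0][1] = 3 + 1 = 4, A[2][1] + B[1][1] = 7 + 3 = 10, A[2][2] + B[2][1] = 1 + -2 = -1) = -1 (attained at k = 2)
  C[2][2] = min over k of (A[2][0] + B[0][2] = 3 + -5 = -2, A[2][1] + B[1][2] = 7 + -4 = 3, A[2][2] + B[2][2] = 1 + 10 = 11) = -2 (attained at k = 0)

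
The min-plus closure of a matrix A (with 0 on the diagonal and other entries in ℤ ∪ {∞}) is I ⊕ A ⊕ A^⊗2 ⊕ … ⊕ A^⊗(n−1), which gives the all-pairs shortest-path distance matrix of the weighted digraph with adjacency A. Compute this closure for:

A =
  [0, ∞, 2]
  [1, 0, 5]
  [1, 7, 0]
Closure =
  [0, 9, 2]
  [1, 0, 3]
  [1, 7, 0]

This is the Floyd-Warshall all-pairs shortest-path computation. For each intermediate vertex k = 0, 1, …, 2, update dist[i][j] ← min(dist[i][j], dist[i][k] + dist[k][j]). The final matrix gives, for each (i, j), the minimum total weight of any directed path from i to j (possibly empty when i = j).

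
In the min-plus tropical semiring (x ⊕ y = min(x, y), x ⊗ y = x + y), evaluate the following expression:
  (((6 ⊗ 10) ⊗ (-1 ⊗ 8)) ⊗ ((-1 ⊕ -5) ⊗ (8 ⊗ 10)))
(((6 ⊗ 10) ⊗ (-1 ⊗ 8)) ⊗ ((-1 ⊕ -5) ⊗ (8 ⊗ 10))) = 36

Expand innermost to outermost. Recall ⊕ takes the minimum of its arguments and ⊗ takes their sum. Working out the expression (((6 ⊗ 10) ⊗ (-1 ⊗ 8)) ⊗ ((-1 ⊕ -5) ⊗ (8 ⊗ 10))) gives 36.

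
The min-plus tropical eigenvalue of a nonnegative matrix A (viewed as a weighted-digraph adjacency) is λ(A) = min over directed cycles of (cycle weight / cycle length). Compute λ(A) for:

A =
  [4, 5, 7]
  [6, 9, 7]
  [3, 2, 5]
λ(A) = 4

Enumerate directed cycles and compute their means (weight / length). Sample:
  cycle 0 → 0: weight = 4, length = 1, mean = 4/1 ≈ 4.000
  cycle 1 → 1: weight = 9, length = 1, mean = 9/1 ≈ 9.000
  cycle 2 → 2: weight = 5, length = 1, mean = 5/1 ≈ 5.000
  cycle 0 → 1 → 0: weight = 11, length = 2, mean = 11/2 ≈ 5.500
  cycle 0 → 2 → 0: weight = 10, length = 2, mean = 10/2 ≈ 5.000
  cycle 1 → 0 → 1: weight = 11, length = 2, mean = 11/2 ≈ 5.500
Minimum mean = 4.000, attained e.g. along the cycle 0 → 0 with weight 4 and length 1. So λ(A) = 4/1 = 4.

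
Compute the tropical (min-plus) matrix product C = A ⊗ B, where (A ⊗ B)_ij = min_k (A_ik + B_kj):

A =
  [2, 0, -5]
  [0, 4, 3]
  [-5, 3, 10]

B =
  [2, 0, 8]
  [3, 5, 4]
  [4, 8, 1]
A ⊗ B =
  [-1, 2, -4]
  [2, 0, 4]
  [-3, -5, 3]

Apply the min-plus product entry-by-entry:
  C[0][0] = min over k of (A[0][0] + B[0][0] = 2 + 2 = 4, A[0][1] + B[1][0] = 0 + 3 = 3, A[0][2] + B[2][0] = -5 + 4 = -1) = -1 (attained at k = 2)
  C[0][1] = min over k of (A[0][0] + B[0][1] = 2 + 0 = 2, A[0][1] + B[1][1] = 0 + 5 = 5, A[0][2] + B[2][1] = -5 + 8 = 3) = 2 (attained at k = 0)
  C[0][2] = min over k of (A[0][0] + B[0][2] = 2 + 8 = 10, A[0][1] + B[1][2] = 0 + 4 = 4, A[0][2] + B[2][2] = -5 + 1 = -4) = -4 (attained at k = 2)
  C[1][0] = min over k of (A[1][0] + B[0][0] = 0 + 2 = 2, A[1][1] + B[1][0] = 4 + 3 = 7, A[1][2] + B[2][0] = 3 + 4 = 7) = 2 (attained at k = 0)
  C[1][1] = min over k of (A[1][0] + B[0][1] = 0 + 0 = 0, A[1][1] + B[1][1] = 4 + 5 = 9, A[1][2] + B[2][1] = 3 + 8 = 11) = 0 (attained at k = 0)
  C[1][2] = min over k of (A[1][0] + B[0][2] = 0 + 8 = 8, A[1][1] + B[1][2] = 4 + 4 = 8, A[1][2] + B[2][2] = 3 + 1 = 4) = 4 (attained at k = 2)
  C[2][0] = min over k of (A[2][0] + B[0][0] = -5 + 2 = -3, A[2][1] + B[1][0] = 3 + 3 = 6, A[2][2] + B[2][0] = 10 + 4 = 14) = -3 (attained at k = 0)
  C[2][1] = min over k of (A[2][0] + B[0][1] = -5 + 0 = -5, A[2][1] + B[1][1] = 3 + 5 = 8, A[2][2] + B[2][1] = 10 + 8 = 18) = -5 (attained at k = 0)
  C[2][2] = min over k of (A[2][0] + B[0][2] = -5 + 8 = 3, A[2][1] + B[1][2] = 3 + 4 = 7, A[2][2] + B[2][2] = 10 + 1 = 11) = 3 (attained at k = 0)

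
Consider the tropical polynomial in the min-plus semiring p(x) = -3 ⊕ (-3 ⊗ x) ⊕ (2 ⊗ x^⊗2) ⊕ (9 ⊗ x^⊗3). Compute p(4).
p(4) = -3

A tropical monomial a ⊗ x^⊗i evaluates to a + i · x. Evaluating each term at x = 4:
  Term 0 contributes -3 + 0 · 4 = -3
  Term 1 contributes -3 + 1 · 4 = 1
  Term 2 contributes 2 + 2 · 4 = 10
  Term 3 contributes 9 + 3 · 4 = 21
p(4) = ⊕ of these = min[-3, 1, 10, 21] = -3.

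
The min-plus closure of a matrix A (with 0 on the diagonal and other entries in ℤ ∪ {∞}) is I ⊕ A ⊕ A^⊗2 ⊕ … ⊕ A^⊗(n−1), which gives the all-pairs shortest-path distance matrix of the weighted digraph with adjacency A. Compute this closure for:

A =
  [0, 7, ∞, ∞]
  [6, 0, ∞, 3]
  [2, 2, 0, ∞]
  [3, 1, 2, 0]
Closure =
  [0, 7, 12, 10]
  [6, 0, 5, 3]
  [2, 2, 0, 5]
  [3, 1, 2, 0]

This is the Floyd-Warshall all-pairs shortest-path computation. For each intermediate vertex k = 0, 1, …, 3, update dist[i][j] ← min(dist[i][j], dist[i][k] + dist[k][j]). The final matrix gives, for each (i, j), the minimum total weight of any directed path from i to j (possibly empty when i = j).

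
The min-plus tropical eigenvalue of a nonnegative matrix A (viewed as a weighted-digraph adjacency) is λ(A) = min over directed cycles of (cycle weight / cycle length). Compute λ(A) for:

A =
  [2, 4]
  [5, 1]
λ(A) = 1

Enumerate directed cycles and compute their means (weight / length). Sample:
  cycle 0 → 0: weight = 2, length = 1, mean = 2/1 ≈ 2.000
  cycle 1 → 1: weight = 1, length = 1, mean = 1/1 ≈ 1.000
  cycle 0 → 1 → 0: weight = 9, length = 2, mean = 9/2 ≈ 4.500
  cycle 1 → 0 → 1: weight = 9, length = 2, mean = 9/2 ≈ 4.500
Minimum mean = 1.000, attained e.g. along the cycle 1 → 1 with weight 1 and length 1. So λ(A) = 1/1 = 1.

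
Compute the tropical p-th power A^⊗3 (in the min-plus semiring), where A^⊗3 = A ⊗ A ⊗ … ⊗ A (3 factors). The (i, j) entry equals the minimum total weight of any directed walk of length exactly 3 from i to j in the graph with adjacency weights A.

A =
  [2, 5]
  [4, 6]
A^⊗3 =
  [6, 9]
  [8, 11]

Each entry (A^⊗3)_ij equals the minimum over all length-3 walks i = v_0 → v_1 → … → v_3 = j of Σ_t A[v_t][v_{t+1}]. For example, for (i, j) = (0, 1) we minimise over 4 possible intermediate vertex sequences; the minimum is 9, attained along the walk 0 → 0 → 0 → 1.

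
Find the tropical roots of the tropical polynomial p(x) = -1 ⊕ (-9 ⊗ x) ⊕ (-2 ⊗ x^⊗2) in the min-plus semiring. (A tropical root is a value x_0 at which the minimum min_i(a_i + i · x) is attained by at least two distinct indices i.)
Roots: {-7, 8}

Each tropical root is a break point of the lower envelope of the lines y = a_i + i · x (there are 3 lines, with slopes 0, 1, ..., 2). Only the lines that attain the minimum somewhere contribute to roots; other lines are dominated. Here the surviving (envelope) indices are i = 2, i = 1, i = 0.
Intersections between consecutive envelope lines give the roots: for adjacent envelope indices i < j the intersection is x = (a_i − a_j) / (j − i). Reading off the sorted break points: {-7, 8}.
Verification: at each break x_0, at least two indices attain the minimum of min_i(a_i + i · x_0).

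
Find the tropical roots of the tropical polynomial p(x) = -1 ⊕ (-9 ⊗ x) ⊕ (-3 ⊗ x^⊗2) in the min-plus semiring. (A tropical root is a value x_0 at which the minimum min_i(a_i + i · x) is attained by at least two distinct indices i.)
Roots: {-6, 8}

Each tropical root is a break point of the lower envelope of the lines y = a_i + i · x (there are 3 lines, with slopes 0, 1, ..., 2). Only the lines that attain the minimum somewhere contribute to roots; other lines are dominated. Here the surviving (envelope) indices are i = 2, i = 1, i = 0.
Intersections between consecutive envelope lines give the roots: for adjacent envelope indices i < j the intersection is x = (a_i − a_j) / (j − i). Reading off the sorted break points: {-6, 8}.
Verification: at each break x_0, at least two indices attain the minimum of min_i(a_i + i · x_0).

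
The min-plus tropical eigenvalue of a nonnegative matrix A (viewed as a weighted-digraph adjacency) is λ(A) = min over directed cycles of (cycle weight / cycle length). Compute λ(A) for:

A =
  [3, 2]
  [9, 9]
λ(A) = 3

Enumerate directed cycles and compute their means (weight / length). Sample:
  cycle 0 → 0: weight = 3, length = 1, mean = 3/1 ≈ 3.000
  cycle 1 → 1: weight = 9, length = 1, mean = 9/1 ≈ 9.000
  cycle 0 → 1 → 0: weight = 11, length = 2, mean = 11/2 ≈ 5.500
  cycle 1 → 0 → 1: weight = 11, length = 2, mean = 11/2 ≈ 5.500
Minimum mean = 3.000, attained e.g. along the cycle 0 → 0 with weight 3 and length 1. So λ(A) = 3/1 = 3.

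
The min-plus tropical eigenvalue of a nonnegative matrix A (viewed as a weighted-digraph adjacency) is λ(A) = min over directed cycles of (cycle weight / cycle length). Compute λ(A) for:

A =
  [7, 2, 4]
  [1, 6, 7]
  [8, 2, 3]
λ(A) = 3/2

Enumerate directed cycles and compute their means (weight / length). Sample:
  cycle 0 → 0: weight = 7, length = 1, mean = 7/1 ≈ 7.000
  cycle 1 → 1: weight = 6, length = 1, mean = 6/1 ≈ 6.000
  cycle 2 → 2: weight = 3, length = 1, mean = 3/1 ≈ 3.000
  cycle 0 → 1 → 0: weight = 3, length = 2, mean = 3/2 ≈ 1.500
  cycle 0 → 2 → 0: weight = 12, length = 2, mean = 12/2 ≈ 6.000
  cycle 1 → 0 → 1: weight = 3, length = 2, mean = 3/2 ≈ 1.500
Minimum mean = 1.500, attained e.g. along the cycle 0 → 1 → 0 with weight 3 and length 2. So λ(A) = 3/2 = 3/2.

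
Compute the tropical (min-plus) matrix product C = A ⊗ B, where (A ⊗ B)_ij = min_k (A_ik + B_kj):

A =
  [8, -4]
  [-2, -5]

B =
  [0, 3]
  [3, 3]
A ⊗ B =
  [-1, -1]
  [-2, -2]

Apply the min-plus product entry-by-entry:
  C[0][0] = min over k of (A[0][0] + B[0][0] = 8 + 0 = 8, A[0][1] + B[1][0] = -4 + 3 = -1) = -1 (attained at k = 1)
  C[0][1] = min over k of (A[0][0] + B[0][1] = 8 + 3 = 11, A[0][1] + B[1][1] = -4 + 3 = -1) = -1 (attained at k = 1)
  C[1][0] = min over k of (A[1][0] + B[0][0] = -2 + 0 = -2, A[1][1] + B[1][0] = -5 + 3 = -2) = -2 (attained at k = 0)
  C[1][1] = min over k of (A[1][0] + B[0][1] = -2 + 3 = 1, A[1][1] + B[1][1] = -5 + 3 = -2) = -2 (attained at k = 1)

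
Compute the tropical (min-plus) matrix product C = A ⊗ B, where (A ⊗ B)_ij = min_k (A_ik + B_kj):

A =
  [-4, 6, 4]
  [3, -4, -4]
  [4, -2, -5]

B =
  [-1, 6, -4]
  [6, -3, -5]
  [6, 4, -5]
A ⊗ B =
  [-5, 2, -8]
  [2, -7, -9]
  [1, -5, -10]

Apply the min-plus product entry-by-entry:
  C[0][0] = min over k of (A[0][0] + B[0][0] = -4 + -1 = -5, A[0][1] + B[1][0] = 6 + 6 = 12, A[0][2] + B[2][0] = 4 + 6 = 10) = -5 (attained at k = 0)
  C[0][1] = min over k of (A[0][0] + B[0][1] = -4 + 6 = 2, A[0][1] + B[1][1] = 6 + -3 = 3, A[0][2] + B[2][1] = 4 + 4 = 8) = 2 (attained at k = 0)
  C[0][2] = min over k of (A[0][0] + B[0][2] = -4 + -4 = -8, A[0][1] + B[1][2] = 6 + -5 = 1, A[0][2] + B[2][2] = 4 + -5 = -1) = -8 (attained at k = 0)
  C[1][0] = min over k of (A[1][0] + B[0][0] = 3 + -1 = 2, A[1][1] + B[1][0] = -4 + 6 = 2, A[1][2] + B[2][0] = -4 + 6 = 2) = 2 (attained at k = 0)
  C[1][1] = min over k of (A[1][0] + B[0][1] = 3 + 6 = 9, A[1][1] + B[1][1] = -4 + -3 = -7, A[1][2] + B[2][1] = -4 + 4 = 0) = -7 (attained at k = 1)
  C[1][2] = min over k of (A[1][0] + B[0][2] = 3 + -4 = -1, A[1][1] + B[1][2] = -4 + -5 = -9, A[1][2] + B[2][2] = -4 + -5 = -9) = -9 (attained at k = 1)
  C[2][0] = min over k of (A[2][0] + B[0][0] = 4 + -1 = 3, A[2][1] + B[1][0] = -2 + 6 = 4, A[2][2] + B[2][0] = -5 + 6 = 1) = 1 (attained at k = 2)
  C[2][1] = min over k of (A[2][0] + B[0][1] = 4 + 6 = 10, A[2][1] + B[1][1] = -2 + -3 = -5, A[2][2] + B[2][1] = -5 + 4 = -1) = -5 (attained at k = 1)
  C[2][2] = min over k of (A[2][0] + B[0][2] = 4 + -4 = 0, A[2][1] + B[1][2] = -2 + -5 = -7, A[2][2] + B[2][2] = -5 + -5 = -10) = -10 (attained at k = 2)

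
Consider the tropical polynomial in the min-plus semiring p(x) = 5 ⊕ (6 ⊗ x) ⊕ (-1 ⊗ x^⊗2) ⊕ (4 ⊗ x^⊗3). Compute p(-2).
p(-2) = -5

A tropical monomial a ⊗ x^⊗i evaluates to a + i · x. Evaluating each term at x = -2:
  Term 0 contributes 5 + 0 · -2 = 5
  Term 1 contributes 6 + 1 · -2 = 4
  Term 2 contributes -1 + 2 · -2 = -5
  Term 3 contributes 4 + 3 · -2 = -2
p(-2) = ⊕ of these = min[5, 4, -5, -2] = -5.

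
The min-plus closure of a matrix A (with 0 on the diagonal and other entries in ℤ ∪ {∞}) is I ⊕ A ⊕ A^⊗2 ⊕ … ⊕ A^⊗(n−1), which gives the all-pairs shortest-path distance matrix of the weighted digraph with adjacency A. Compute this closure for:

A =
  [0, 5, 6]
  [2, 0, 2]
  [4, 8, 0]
Closure =
  [0, 5, 6]
  [2, 0, 2]
  [4, 8, 0]

This is the Floyd-Warshall all-pairs shortest-path computation. For each intermediate vertex k = 0, 1, …, 2, update dist[i][j] ← min(dist[i][j], dist[i][k] + dist[k][j]). The final matrix gives, for each (i, j), the minimum total weight of any directed path from i to j (possibly empty when i = j).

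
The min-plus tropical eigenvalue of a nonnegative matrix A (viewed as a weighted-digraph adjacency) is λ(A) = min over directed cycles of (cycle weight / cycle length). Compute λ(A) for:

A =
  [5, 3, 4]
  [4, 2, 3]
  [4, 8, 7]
λ(A) = 2

Enumerate directed cycles and compute their means (weight / length). Sample:
  cycle 0 → 0: weight = 5, length = 1, mean = 5/1 ≈ 5.000
  cycle 1 → 1: weight = 2, length = 1, mean = 2/1 ≈ 2.000
  cycle 2 → 2: weight = 7, length = 1, mean = 7/1 ≈ 7.000
  cycle 0 → 1 → 0: weight = 7, length = 2, mean = 7/2 ≈ 3.500
  cycle 0 → 2 → 0: weight = 8, length = 2, mean = 8/2 ≈ 4.000
  cycle 1 → 0 → 1: weight = 7, length = 2, mean = 7/2 ≈ 3.500
Minimum mean = 2.000, attained e.g. along the cycle 1 → 1 with weight 2 and length 1. So λ(A) = 2/1 = 2.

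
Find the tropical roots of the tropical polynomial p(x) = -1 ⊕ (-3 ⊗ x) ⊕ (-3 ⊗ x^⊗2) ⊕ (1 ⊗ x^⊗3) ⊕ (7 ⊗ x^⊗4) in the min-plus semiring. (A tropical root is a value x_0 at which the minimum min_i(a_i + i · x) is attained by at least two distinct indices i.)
Roots: {-6, -4, 0, 2}

Each tropical root is a break point of the lower envelope of the lines y = a_i + i · x (there are 5 lines, with slopes 0, 1, ..., 4). Only the lines that attain the minimum somewhere contribute to roots; other lines are dominated. Here the surviving (envelope) indices are i = 4, i = 3, i = 2, i = 1, i = 0.
Intersections between consecutive envelope lines give the roots: for adjacent envelope indices i < j the intersection is x = (a_i − a_j) / (j − i). Reading off the sorted break points: {-6, -4, 0, 2}.
Verification: at each break x_0, at least two indices attain the minimum of min_i(a_i + i · x_0).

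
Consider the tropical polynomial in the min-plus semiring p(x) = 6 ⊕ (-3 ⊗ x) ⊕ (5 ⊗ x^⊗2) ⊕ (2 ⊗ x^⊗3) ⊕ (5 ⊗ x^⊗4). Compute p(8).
p(8) = 5

A tropical monomial a ⊗ x^⊗i evaluates to a + i · x. Evaluating each term at x = 8:
  Term 0 contributes 6 + 0 · 8 = 6
  Term 1 contributes -3 + 1 · 8 = 5
  Term 2 contributes 5 + 2 · 8 = 21
  Term 3 contributes 2 + 3 · 8 = 26
  Term 4 contributes 5 + 4 · 8 = 37
p(8) = ⊕ of these = min[6, 5, 21, 26, 37] = 5.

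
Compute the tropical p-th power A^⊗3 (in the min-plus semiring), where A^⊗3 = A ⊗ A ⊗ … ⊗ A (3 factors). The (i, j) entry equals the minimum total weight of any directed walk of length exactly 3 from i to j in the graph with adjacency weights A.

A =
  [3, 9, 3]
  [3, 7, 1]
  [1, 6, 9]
A^⊗3 =
  [7, 12, 7]
  [5, 11, 5]
  [5, 10, 7]

Each entry (A^⊗3)_ij equals the minimum over all length-3 walks i = v_0 → v_1 → … → v_3 = j of Σ_t A[v_t][v_{t+1}]. For example, for (i, j) = (0, 2) we minimise over 9 possible intermediate vertex sequences; the minimum is 7, attained along the walk 0 → 2 → 0 → 2.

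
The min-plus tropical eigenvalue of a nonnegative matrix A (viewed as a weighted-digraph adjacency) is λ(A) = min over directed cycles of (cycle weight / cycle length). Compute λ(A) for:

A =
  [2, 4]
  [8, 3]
λ(A) = 2

Enumerate directed cycles and compute their means (weight / length). Sample:
  cycle 0 → 0: weight = 2, length = 1, mean = 2/1 ≈ 2.000
  cycle 1 → 1: weight = 3, length = 1, mean = 3/1 ≈ 3.000
  cycle 0 → 1 → 0: weight = 12, length = 2, mean = 12/2 ≈ 6.000
  cycle 1 → 0 → 1: weight = 12, length = 2, mean = 12/2 ≈ 6.000
Minimum mean = 2.000, attained e.g. along the cycle 0 → 0 with weight 2 and length 1. So λ(A) = 2/1 = 2.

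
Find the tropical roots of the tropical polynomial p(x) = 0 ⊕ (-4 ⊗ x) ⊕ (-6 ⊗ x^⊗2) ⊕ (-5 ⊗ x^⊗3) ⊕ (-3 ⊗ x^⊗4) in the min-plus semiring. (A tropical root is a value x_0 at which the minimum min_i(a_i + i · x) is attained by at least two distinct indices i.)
Roots: {-2, -1, 2, 4}

Each tropical root is a break point of the lower envelope of the lines y = a_i + i · x (there are 5 lines, with slopes 0, 1, ..., 4). Only the lines that attain the minimum somewhere contribute to roots; other lines are dominated. Here the surviving (envelope) indices are i = 4, i = 3, i = 2, i = 1, i = 0.
Intersections between consecutive envelope lines give the roots: for adjacent envelope indices i < j the intersection is x = (a_i − a_j) / (j − i). Reading off the sorted break points: {-2, -1, 2, 4}.
Verification: at each break x_0, at least two indices attain the minimum of min_i(a_i + i · x_0).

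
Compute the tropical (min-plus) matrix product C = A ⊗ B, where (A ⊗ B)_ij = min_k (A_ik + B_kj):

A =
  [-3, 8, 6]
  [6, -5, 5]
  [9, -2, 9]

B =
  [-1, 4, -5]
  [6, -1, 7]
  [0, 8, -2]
A ⊗ B =
  [-4, 1, -8]
  [1, -6, 1]
  [4, -3, 4]

Apply the min-plus product entry-by-entry:
  C[0][0] = min over k of (A[0][0] + B[0][0] = -3 + -1 = -4, A[0][1] + B[1][0] = 8 + 6 = 14, A[0][2] + B[2][0] = 6 + 0 = 6) = -4 (attained at k = 0)
  C[0][1] = min over k of (A[0][0] + B[0][1] = -3 + 4 = 1, A[0][1] + B[1][1] = 8 + -1 = 7, A[0][2] + B[2][1] = 6 + 8 = 14) = 1 (attained at k = 0)
  C[0][2] = min over k of (A[0][0] + B[0][2] = -3 + -5 = -8, A[0][1] + B[1][2] = 8 + 7 = 15, A[0][2] + B[2][2] = 6 + -2 = 4) = -8 (attained at k = 0)
  C[1][0] = min over k of (A[1][0] + B[0][0] = 6 + -1 = 5, A[1][1] + B[1][0] = -5 + 6 = 1, A[1][2] + B[2][0] = 5 + 0 = 5) = 1 (attained at k = 1)
  C[1][1] = min over k of (A[1][0] + B[0][1] = 6 + 4 = 10, A[1][1] + B[1][1] = -5 + -1 = -6, A[1][2] + B[2][1] = 5 + 8 = 13) = -6 (attained at k = 1)
  C[1][2] = min over k of (A[1][0] + B[0][2] = 6 + -5 = 1, A[1][1] + B[1][2] = -5 + 7 = 2, A[1][2] + B[2][2] = 5 + -2 = 3) = 1 (attained at k = 0)
  C[2][0] = min over k of (A[2][0] + B[0][0] = 9 + -1 = 8, A[2][1] + B[1][0] = -2 + 6 = 4, A[2][2] + B[2][0] = 9 + 0 = 9) = 4 (attained at k = 1)
  C[2][1] = min over k of (A[2][0] + B[0][1] = 9 + 4 = 13, A[2][1] + B[1][1] = -2 + -1 = -3, A[2][2] + B[2][1] = 9 + 8 = 17) = -3 (attained at k = 1)
  C[2][2] = min over k of (A[2][0] + B[0][2] = 9 + -5 = 4, A[2][1] + B[1][2] = -2 + 7 = 5, A[2][2] + B[2][2] = 9 + -2 = 7) = 4 (attained at k = 0)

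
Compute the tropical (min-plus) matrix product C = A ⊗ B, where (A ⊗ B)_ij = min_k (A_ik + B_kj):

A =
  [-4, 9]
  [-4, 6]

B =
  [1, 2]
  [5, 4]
A ⊗ B =
  [-3, -2]
  [-3, -2]

Apply the min-plus product entry-by-entry:
  C[0][0] = min over k of (A[0][0] + B[0][0] = -4 + 1 = -3, A[0][1] + B[1][0] = 9 + 5 = 14) = -3 (attained at k = 0)
  C[0][1] = min over k of (A[0][0] + B[0][1] = -4 + 2 = -2, A[0][1] + B[1][1] = 9 + 4 = 13) = -2 (attained at k = 0)
  C[1][0] = min over k of (A[1][0] + B[0][0] = -4 + 1 = -3, A[1][1] + B[1][0] = 6 + 5 = 11) = -3 (attained at k = 0)
  C[1][1] = min over k of (A[1][0] + B[0][1] = -4 + 2 = -2, A[1][1] + B[1][1] = 6 + 4 = 10) = -2 (attained at k = 0)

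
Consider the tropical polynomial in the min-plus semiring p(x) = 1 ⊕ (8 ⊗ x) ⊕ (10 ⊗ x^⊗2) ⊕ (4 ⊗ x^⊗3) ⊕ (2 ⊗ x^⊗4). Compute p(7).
p(7) = 1

A tropical monomial a ⊗ x^⊗i evaluates to a + i · x. Evaluating each term at x = 7:
  Term 0 contributes 1 + 0 · 7 = 1
  Term 1 contributes 8 + 1 · 7 = 15
  Term 2 contributes 10 + 2 · 7 = 24
  Term 3 contributes 4 + 3 · 7 = 25
  Term 4 contributes 2 + 4 · 7 = 30
p(7) = ⊕ of these = min[1, 15, 24, 25, 30] = 1.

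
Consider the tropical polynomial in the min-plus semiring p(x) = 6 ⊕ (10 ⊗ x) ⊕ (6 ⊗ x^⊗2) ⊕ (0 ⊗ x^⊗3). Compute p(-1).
p(-1) = -3

A tropical monomial a ⊗ x^⊗i evaluates to a + i · x. Evaluating each term at x = -1:
  Term 0 contributes 6 + 0 · -1 = 6
  Term 1 contributes 10 + 1 · -1 = 9
  Term 2 contributes 6 + 2 · -1 = 4
  Term 3 contributes 0 + 3 · -1 = -3
p(-1) = ⊕ of these = min[6, 9, 4, -3] = -3.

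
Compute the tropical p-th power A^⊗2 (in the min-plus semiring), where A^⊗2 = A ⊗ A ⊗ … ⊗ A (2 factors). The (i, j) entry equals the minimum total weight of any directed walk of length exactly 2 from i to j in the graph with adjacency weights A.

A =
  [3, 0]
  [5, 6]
A^⊗2 =
  [5, 3]
  [8, 5]

Each entry (A^⊗2)_ij equals the minimum over all length-2 walks i = v_0 → v_1 → … → v_2 = j of Σ_t A[v_t][v_{t+1}]. For example, for (i, j) = (0, 1) we minimise over 2 possible intermediate vertex sequences; the minimum is 3, attained along the walk 0 → 0 → 1.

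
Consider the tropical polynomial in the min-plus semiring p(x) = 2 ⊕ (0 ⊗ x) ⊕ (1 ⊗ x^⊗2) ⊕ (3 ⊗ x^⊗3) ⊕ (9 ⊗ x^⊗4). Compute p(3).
p(3) = 2

A tropical monomial a ⊗ x^⊗i evaluates to a + i · x. Evaluating each term at x = 3:
  Term 0 contributes 2 + 0 · 3 = 2
  Term 1 contributes 0 + 1 · 3 = 3
  Term 2 contributes 1 + 2 · 3 = 7
  Term 3 contributes 3 + 3 · 3 = 12
  Term 4 contributes 9 + 4 · 3 = 21
p(3) = ⊕ of these = min[2, 3, 7, 12, 21] = 2.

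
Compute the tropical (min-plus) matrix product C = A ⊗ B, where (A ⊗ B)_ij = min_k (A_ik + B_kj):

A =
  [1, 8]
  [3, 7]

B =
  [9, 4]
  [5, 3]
A ⊗ B =
  [10, 5]
  [12, 7]

Apply the min-plus product entry-by-entry:
  C[0][0] = min over k of (A[0][0] + B[0][0] = 1 + 9 = 10, A[0][1] + B[1][0] = 8 + 5 = 13) = 10 (attained at k = 0)
  C[0][1] = min over k of (A[0][0] + B[0][1] = 1 + 4 = 5, A[0][1] + B[1][1] = 8 + 3 = 11) = 5 (attained at k = 0)
  C[1][0] = min over k of (A[1][0] + B[0][0] = 3 + 9 = 12, A[1][1] + B[1][0] = 7 + 5 = 12) = 12 (attained at k = 0)
  C[1][1] = min over k of (A[1][0] + B[0][1] = 3 + 4 = 7, A[1][1] + B[1][1] = 7 + 3 = 10) = 7 (attained at k = 0)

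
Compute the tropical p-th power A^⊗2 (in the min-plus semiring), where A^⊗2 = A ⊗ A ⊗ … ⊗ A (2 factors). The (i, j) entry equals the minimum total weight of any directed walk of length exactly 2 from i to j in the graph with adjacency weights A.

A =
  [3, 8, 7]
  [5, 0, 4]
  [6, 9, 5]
A^⊗2 =
  [6, 8, 10]
  [5, 0, 4]
  [9, 9, 10]

Each entry (A^⊗2)_ij equals the minimum over all length-2 walks i = v_0 → v_1 → … → v_2 = j of Σ_t A[v_t][v_{t+1}]. For example, for (i, j) = (0, 2) we minimise over 3 possible intermediate vertex sequences; the minimum is 10, attained along the walk 0 → 0 → 2.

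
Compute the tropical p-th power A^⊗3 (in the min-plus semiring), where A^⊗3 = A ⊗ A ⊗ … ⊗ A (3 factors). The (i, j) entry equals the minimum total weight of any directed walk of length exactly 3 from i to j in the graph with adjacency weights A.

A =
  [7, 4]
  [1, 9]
A^⊗3 =
  [12, 9]
  [6, 12]

Each entry (A^⊗3)_ij equals the minimum over all length-3 walks i = v_0 → v_1 → … → v_3 = j of Σ_t A[v_t][v_{t+1}]. For example, for (i, j) = (0, 1) we minimise over 4 possible intermediate vertex sequences; the minimum is 9, attained along the walk 0 → 1 → 0 → 1.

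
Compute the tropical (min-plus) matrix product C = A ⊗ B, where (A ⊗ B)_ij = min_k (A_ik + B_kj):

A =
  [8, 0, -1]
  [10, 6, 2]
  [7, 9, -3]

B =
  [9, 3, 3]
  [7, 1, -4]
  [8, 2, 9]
A ⊗ B =
  [7, 1, -4]
  [10, 4, 2]
  [5, -1, 5]

Apply the min-plus product entry-by-entry:
  C[0][0] = min over k of (A[0][0] + B[0][0] = 8 + 9 = 17, A[0][1] + B[1][0] = 0 + 7 = 7, A[0][2] + B[2][0] = -1 + 8 = 7) = 7 (attained at k = 1)
  C[0][1] = min over k of (A[0][0] + B[0][1] = 8 + 3 = 11, A[0][1] + B[1][1] = 0 + 1 = 1, A[0][2] + B[2][1] = -1 + 2 = 1) = 1 (attained at k = 1)
  C[0][2] = min over k of (A[0][0] + B[0][2] = 8 + 3 = 11, A[0][1] + B[1][2] = 0 + -4 = -4, A[0][2] + B[2][2] = -1 + 9 = 8) = -4 (attained at k = 1)
  C[1][0] = min over k of (A[1][0] + B[0][0] = 10 + 9 = 19, A[1][1] + B[1][0] = 6 + 7 = 13, A[1][2] + B[2][0] = 2 + 8 = 10) = 10 (attained at k = 2)
  C[1][1] = min over k of (A[1][0] + B[0][1] = 10 + 3 = 13, A[1][1] + B[1][1] = 6 + 1 = 7, A[1][2] + B[2][1] = 2 + 2 = 4) = 4 (attained at k = 2)
  C[1][2] = min over k of (A[1][0] + B[0][2] = 10 + 3 = 13, A[1][1] + B[1][2] = 6 + -4 = 2, A[1][2] + B[2][2] = 2 + 9 = 11) = 2 (attained at k = 1)
  C[2][0] = min over k of (A[2][0] + B[0][0] = 7 + 9 = 16, A[2][1] + B[1][0] = 9 + 7 = 16, A[2][2] + B[2][0] = -3 + 8 = 5) = 5 (attained at k = 2)
  C[2][1] = min over k of (A[2][0] + B[0][1] = 7 + 3 = 10, A[2][1] + B[1][1] = 9 + 1 = 10, A[2][2] + B[2][1] = -3 + 2 = -1) = -1 (attained at k = 2)
  C[2][2] = min over k of (A[2][0] + B[0][2] = 7 + 3 = 10, A[2][1] + B[1][2] = 9 + -4 = 5, A[2][2] + B[2][2] = -3 + 9 = 6) = 5 (attained at k = 1)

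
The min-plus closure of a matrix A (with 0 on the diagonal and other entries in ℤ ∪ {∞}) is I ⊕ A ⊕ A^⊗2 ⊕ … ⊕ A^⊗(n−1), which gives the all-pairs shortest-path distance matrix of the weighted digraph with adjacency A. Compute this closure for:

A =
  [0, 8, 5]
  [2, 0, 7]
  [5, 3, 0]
Closure =
  [0, 8, 5]
  [2, 0, 7]
  [5, 3, 0]

This is the Floyd-Warshall all-pairs shortest-path computation. For each intermediate vertex k = 0, 1, …, 2, update dist[i][j] ← min(dist[i][j], dist[i][k] + dist[k][j]). The final matrix gives, for each (i, j), the minimum total weight of any directed path from i to j (possibly empty when i = j).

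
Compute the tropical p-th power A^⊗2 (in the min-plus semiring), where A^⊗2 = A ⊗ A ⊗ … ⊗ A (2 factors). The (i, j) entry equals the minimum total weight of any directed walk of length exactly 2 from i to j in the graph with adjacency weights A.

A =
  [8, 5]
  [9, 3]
A^⊗2 =
  [14, 8]
  [12, 6]

Each entry (A^⊗2)_ij equals the minimum over all length-2 walks i = v_0 → v_1 → … → v_2 = j of Σ_t A[v_t][v_{t+1}]. For example, for (i, j) = (0, 1) we minimise over 2 possible intermediate vertex sequences; the minimum is 8, attained along the walk 0 → 1 → 1.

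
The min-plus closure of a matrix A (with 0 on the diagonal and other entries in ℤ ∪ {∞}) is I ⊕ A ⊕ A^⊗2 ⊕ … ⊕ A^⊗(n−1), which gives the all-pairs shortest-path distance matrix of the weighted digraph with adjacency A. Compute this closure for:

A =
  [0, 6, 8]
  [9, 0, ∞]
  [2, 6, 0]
Closure =
  [0, 6, 8]
  [9, 0, 17]
  [2, 6, 0]

This is the Floyd-Warshall all-pairs shortest-path computation. For each intermediate vertex k = 0, 1, …, 2, update dist[i][j] ← min(dist[i][j], dist[i][k] + dist[k][j]). The final matrix gives, for each (i, j), the minimum total weight of any directed path from i to j (possibly empty when i = j).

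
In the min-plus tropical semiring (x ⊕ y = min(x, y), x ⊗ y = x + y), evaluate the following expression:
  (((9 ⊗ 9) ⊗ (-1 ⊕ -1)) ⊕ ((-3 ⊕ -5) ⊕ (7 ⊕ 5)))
(((9 ⊗ 9) ⊗ (-1 ⊕ -1)) ⊕ ((-3 ⊕ -5) ⊕ (7 ⊕ 5))) = -5

Expand innermost to outermost. Recall ⊕ takes the minimum of its arguments and ⊗ takes their sum. Working out the expression (((9 ⊗ 9) ⊗ (-1 ⊕ -1)) ⊕ ((-3 ⊕ -5) ⊕ (7 ⊕ 5))) gives -5.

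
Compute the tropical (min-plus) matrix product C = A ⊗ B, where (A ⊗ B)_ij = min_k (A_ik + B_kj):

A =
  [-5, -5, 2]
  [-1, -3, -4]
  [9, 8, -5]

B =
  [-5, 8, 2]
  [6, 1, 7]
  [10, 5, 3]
A ⊗ B =
  [-10, -4, -3]
  [-6, -2, -1]
  [4, 0, -2]

Apply the min-plus product entry-by-entry:
  C[0][0] = min over k of (A[0][0] + B[0][0] = -5 + -5 = -10, A[0][1] + B[1][0] = -5 + 6 = 1, A[0][2] + B[2][0] = 2 + 10 = 12) = -10 (attained at k = 0)
  C[0][1] = min over k of (A[0][0] + B[0][1] = -5 + 8 = 3, A[0][1] + B[1][1] = -5 + 1 = -4, A[0][2] + B[2][1] = 2 + 5 = 7) = -4 (attained at k = 1)
  C[0][2] = min over k of (A[0][0] + B[0][2] = -5 + 2 = -3, A[0][1] + B[1][2] = -5 + 7 = 2, A[0][2] + B[2][2] = 2 + 3 = 5) = -3 (attained at k = 0)
  C[1][0] = min over k of (A[1][0] + B[0][0] = -1 + -5 = -6, A[1][1] + B[1][0] = -3 + 6 = 3, A[1][2] + B[2][0] = -4 + 10 = 6) = -6 (attained at k = 0)
  C[1][1] = min over k of (A[1][0] + B[0][1] = -1 + 8 = 7, A[1][1] + B[1][1] = -3 + 1 = -2, A[1][2] + B[2][1] = -4 + 5 = 1) = -2 (attained at k = 1)
  C[1][2] = min over k of (A[1][0] + B[0][2] = -1 + 2 = 1, A[1][1] + B[1][2] = -3 + 7 = 4, A[1][2] + B[2][2] = -4 + 3 = -1) = -1 (attained at k = 2)
  C[2][0] = min over k of (A[2][0] + B[0][0] = 9 + -5 = 4, A[2][1] + B[1][0] = 8 + 6 = 14, A[2][2] + B[2][0] = -5 + 10 = 5) = 4 (attained at k = 0)
  C[2][1] = min over k of (A[2][0] + B[0][1] = 9 + 8 = 17, A[2][1] + B[1][1] = 8 + 1 = 9, A[2][2] + B[2][1] = -5 + 5 = 0) = 0 (attained at k = 2)
  C[2][2] = min over k of (A[2][0] + B[0][2] = 9 + 2 = 11, A[2][1] + B[1][2] = 8 + 7 = 15, A[2][2] + B[2][2] = -5 + 3 = -2) = -2 (attained at k = 2)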